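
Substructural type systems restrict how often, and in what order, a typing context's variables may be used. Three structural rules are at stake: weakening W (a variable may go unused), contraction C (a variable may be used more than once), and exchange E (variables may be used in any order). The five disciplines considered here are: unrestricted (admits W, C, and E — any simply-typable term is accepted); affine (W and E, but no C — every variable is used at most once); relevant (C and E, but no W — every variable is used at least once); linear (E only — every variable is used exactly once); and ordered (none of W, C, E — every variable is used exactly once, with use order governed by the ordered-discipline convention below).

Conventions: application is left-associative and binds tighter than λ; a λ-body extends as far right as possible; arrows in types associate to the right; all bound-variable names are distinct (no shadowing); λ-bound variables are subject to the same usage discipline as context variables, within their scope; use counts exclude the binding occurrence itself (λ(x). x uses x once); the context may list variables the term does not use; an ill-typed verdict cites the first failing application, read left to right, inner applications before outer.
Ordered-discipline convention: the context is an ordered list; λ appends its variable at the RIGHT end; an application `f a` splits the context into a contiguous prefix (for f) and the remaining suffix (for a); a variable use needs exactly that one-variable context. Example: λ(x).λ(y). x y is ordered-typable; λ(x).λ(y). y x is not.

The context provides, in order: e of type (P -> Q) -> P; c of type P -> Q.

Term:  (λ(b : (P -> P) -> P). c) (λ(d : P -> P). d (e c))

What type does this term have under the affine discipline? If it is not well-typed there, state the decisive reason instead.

not well-typed under affine — needs contraction — c ×2
counts: e ×1, c ×2, b [bound] ×0, d [bound] ×1
left-to-right use order: c, d, e, c
typing: well-typed at P -> Q
across the five disciplines: ordered ✗ | linear ✗ | affine ✗ | relevant ✗ | unrestricted ✓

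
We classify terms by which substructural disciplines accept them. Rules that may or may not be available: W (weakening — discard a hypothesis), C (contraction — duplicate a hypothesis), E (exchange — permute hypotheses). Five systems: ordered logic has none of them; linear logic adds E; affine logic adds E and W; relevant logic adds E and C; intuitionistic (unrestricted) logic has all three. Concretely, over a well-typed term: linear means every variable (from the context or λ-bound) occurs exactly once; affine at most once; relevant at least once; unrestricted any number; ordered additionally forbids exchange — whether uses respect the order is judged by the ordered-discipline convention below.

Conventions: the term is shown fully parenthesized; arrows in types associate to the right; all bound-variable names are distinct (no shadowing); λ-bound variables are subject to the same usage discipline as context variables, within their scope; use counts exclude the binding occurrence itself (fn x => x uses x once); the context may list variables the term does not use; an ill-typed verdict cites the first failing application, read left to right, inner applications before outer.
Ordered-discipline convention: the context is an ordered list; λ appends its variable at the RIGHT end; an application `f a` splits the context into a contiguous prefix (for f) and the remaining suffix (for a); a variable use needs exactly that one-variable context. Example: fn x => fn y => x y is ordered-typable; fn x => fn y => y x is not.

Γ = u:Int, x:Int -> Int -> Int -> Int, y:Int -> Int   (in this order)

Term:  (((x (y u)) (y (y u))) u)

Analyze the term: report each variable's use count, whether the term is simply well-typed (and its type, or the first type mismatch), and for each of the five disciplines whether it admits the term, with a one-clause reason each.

usage: u: 3×; x: 1×; y: 3×
left-to-right use order: x, y, u, y, y, u, u
typing: well-typed at Int
ordered: ✗ — uses contraction: u ×3, y ×3
linear: ✗ — uses contraction: u ×3, y ×3
affine: ✗ — uses contraction: u ×3, y ×3
relevant: ✓ — at least one use each (u, x, y)
unrestricted: ✓ — well-typed at Int; no restrictions here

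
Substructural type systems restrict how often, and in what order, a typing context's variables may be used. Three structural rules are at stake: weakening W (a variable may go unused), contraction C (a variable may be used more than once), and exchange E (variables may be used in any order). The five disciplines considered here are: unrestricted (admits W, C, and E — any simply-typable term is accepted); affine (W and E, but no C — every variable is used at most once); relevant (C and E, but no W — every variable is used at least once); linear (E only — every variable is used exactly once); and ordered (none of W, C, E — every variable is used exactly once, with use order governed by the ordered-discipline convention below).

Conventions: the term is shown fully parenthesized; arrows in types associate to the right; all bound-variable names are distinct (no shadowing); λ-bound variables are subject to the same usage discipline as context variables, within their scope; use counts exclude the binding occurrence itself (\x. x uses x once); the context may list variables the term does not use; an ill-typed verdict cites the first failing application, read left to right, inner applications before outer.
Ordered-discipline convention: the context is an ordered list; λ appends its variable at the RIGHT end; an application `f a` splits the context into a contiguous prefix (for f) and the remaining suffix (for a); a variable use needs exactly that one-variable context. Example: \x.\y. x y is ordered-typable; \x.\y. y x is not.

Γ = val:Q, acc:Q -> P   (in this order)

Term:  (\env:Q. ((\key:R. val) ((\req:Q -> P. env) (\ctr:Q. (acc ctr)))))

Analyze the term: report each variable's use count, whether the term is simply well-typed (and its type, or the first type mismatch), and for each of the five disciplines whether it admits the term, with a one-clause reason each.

variable uses: val ×1, acc ×1, env (bound) ×1, key (bound) ×0, req (bound) ×0, ctr (bound) ×1
uses in reading order: val, env, acc, ctr
typing: ill-typed: an argument Q mismatches the expected R
ordered ✗ (not simply typable)
linear ✗ (fails simple typing)
affine ✗ (a type mismatch blocks all five)
relevant ✗ (the type mismatch rejects it)
unrestricted ✗ (not simply typable)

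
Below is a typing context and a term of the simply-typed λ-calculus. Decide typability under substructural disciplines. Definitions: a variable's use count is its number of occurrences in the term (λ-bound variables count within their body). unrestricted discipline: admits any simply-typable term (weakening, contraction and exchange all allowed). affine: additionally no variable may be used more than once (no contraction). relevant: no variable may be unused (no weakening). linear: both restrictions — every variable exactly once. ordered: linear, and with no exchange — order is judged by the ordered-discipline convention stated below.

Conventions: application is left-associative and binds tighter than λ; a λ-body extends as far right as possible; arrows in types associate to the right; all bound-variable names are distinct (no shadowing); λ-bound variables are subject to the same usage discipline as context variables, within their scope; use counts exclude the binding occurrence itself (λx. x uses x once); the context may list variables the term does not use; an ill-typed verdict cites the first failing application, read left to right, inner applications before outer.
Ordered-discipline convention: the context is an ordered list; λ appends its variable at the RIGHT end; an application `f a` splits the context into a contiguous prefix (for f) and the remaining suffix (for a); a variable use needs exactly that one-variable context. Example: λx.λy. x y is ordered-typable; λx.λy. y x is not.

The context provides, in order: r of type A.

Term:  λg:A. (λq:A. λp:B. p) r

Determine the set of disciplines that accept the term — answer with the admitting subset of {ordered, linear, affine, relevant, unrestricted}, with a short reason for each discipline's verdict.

admitted by: affine, unrestricted
usage: r ×1, g (bound) ×0, q (bound) ×0, p (bound) ×1
order of uses: p, r
typing: well-typed at A → B → B
ordered ✗ (g, q never used (weakening))
linear ✗ (g, q never used (weakening))
affine ✓ (r, g, q, p: no repeats, contraction unneeded)
relevant ✗ (g, q never used (weakening))
unrestricted ✓ (well-typed at A → B → B; no restrictions here)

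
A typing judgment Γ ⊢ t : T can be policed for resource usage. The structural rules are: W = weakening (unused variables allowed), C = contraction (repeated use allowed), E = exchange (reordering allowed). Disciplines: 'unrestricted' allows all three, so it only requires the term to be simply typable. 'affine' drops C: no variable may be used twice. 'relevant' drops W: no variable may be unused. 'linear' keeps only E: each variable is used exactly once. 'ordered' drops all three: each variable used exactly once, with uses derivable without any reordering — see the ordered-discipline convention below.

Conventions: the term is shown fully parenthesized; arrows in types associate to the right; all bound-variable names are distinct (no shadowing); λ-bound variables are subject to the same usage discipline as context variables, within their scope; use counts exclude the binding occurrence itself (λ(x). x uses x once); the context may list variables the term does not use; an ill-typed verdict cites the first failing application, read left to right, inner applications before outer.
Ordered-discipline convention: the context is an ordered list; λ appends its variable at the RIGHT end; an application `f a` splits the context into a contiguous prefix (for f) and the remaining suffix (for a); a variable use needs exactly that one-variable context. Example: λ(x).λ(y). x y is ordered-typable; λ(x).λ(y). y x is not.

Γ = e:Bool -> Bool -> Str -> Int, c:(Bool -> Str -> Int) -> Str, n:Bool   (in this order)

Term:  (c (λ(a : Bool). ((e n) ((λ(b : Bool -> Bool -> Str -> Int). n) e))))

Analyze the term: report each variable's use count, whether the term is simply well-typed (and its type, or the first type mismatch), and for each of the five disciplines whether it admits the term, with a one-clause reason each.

counts: e=2, c=1, n=2, a [bound]=0, b [bound]=0
uses in reading order: c, e, n, n, e
typing: ✓ — Str
ordered ✗ (e ×2, n ×2 used more than once (contraction); unused: a, b — weakening required)
linear ✗ (e ×2, n ×2 used more than once (contraction); unused: a, b — weakening required)
affine ✗ (e ×2, n ×2 used more than once (contraction))
relevant ✗ (unused: a, b — weakening required)
unrestricted ✓ (simply typable at Str; W, C, E all held)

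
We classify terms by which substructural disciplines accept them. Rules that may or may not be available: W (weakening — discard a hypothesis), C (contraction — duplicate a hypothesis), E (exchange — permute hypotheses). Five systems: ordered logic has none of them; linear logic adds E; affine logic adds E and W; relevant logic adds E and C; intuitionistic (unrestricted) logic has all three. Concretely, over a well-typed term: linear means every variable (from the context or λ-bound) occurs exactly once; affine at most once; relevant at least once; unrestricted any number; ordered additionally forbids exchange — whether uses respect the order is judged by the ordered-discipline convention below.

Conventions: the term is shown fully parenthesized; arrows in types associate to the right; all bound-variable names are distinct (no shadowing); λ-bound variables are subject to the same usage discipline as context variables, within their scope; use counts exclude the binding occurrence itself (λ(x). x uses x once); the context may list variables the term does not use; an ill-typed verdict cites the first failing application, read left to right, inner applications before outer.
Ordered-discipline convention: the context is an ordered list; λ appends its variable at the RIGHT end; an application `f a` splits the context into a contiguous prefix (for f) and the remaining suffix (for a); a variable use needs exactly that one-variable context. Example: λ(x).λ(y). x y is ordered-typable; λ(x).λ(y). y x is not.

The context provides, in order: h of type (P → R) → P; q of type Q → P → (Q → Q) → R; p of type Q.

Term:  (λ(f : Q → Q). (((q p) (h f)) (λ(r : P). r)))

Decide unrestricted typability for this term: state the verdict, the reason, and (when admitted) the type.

no — not simply typable
counts: h: 1×, q: 1×, p: 1×, f [bound]: 1×, r [bound]: 1×
order of uses: q, p, h, f, r
typing: ill-typed: argument of type Q → Q where P → R is required
per-discipline verdicts: ordered ✗ | linear ✗ | affine ✗ | relevant ✗ | unrestricted ✗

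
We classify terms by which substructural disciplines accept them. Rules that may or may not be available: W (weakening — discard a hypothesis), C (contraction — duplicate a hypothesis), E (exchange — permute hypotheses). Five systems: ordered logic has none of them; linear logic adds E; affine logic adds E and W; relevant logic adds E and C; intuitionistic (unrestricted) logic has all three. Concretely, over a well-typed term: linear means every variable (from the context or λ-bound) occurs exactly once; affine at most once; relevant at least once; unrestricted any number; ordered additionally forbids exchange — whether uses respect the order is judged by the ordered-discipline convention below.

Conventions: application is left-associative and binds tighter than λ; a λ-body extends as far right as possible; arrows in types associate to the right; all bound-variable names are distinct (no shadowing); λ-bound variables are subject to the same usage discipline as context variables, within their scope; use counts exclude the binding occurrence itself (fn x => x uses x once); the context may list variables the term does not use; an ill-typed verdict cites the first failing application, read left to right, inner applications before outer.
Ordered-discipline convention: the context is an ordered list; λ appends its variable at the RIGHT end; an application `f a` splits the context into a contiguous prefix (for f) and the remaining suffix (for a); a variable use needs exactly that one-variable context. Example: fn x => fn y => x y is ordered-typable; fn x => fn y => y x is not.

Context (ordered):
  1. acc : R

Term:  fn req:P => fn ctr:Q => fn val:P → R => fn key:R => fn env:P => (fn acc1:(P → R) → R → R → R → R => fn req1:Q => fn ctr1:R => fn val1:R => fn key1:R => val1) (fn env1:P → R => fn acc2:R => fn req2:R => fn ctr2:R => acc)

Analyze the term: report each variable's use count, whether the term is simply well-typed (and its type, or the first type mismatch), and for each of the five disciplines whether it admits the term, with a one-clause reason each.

variable uses: acc ×1, req [bound] ×0, ctr [bound] ×0, val [bound] ×0, key [bound] ×0, env [bound] ×0, acc1 [bound] ×0, req1 [bound] ×0, ctr1 [bound] ×0, val1 [bound] ×1, key1 [bound] ×0, env1 [bound] ×0, acc2 [bound] ×0, req2 [bound] ×0, ctr2 [bound] ×0
left-to-right use order: val1, acc
typing: ✓ — P → Q → (P → R) → R → P → Q → R → R → R → R
ordered: ✗ — unused: req, ctr, val, key, env, acc1, req1, ctr1, key1, env1, acc2, req2, ctr2 — weakening required
linear: ✗ — unused: req, ctr, val, key, env, acc1, req1, ctr1, key1, env1, acc2, req2, ctr2 — weakening required
affine: ✓ — no duplicate uses among acc, req, ctr, val, key, env, acc1, req1, ctr1, val1, key1, env1, acc2, req2, ctr2
relevant: ✗ — unused: req, ctr, val, key, env, acc1, req1, ctr1, key1, env1, acc2, req2, ctr2 — weakening required
unrestricted: ✓ — type-checks (P → Q → (P → R) → R → P → Q → R → R → R → R) and nothing is barred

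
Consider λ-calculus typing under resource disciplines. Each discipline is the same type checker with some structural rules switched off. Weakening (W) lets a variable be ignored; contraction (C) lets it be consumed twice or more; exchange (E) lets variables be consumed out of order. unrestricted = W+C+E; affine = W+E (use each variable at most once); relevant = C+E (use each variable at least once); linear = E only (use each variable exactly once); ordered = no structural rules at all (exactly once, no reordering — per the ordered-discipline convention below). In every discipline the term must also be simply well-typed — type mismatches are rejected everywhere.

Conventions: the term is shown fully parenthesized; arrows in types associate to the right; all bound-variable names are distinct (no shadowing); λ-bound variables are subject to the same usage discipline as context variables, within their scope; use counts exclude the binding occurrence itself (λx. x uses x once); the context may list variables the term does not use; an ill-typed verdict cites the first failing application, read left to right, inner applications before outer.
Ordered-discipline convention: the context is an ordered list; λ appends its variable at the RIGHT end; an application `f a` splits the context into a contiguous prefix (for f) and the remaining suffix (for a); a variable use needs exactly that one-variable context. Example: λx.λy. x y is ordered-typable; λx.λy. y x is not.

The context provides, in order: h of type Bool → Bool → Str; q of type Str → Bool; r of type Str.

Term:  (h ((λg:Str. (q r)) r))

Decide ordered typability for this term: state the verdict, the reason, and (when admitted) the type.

no — uses contraction: r ×2; unused: g — weakening required
use counts: h=1, q=1, r=2, g (λ-bound)=0
left-to-right use order: h, q, r, r
typing: well-typed — term : Bool → Str
across the five disciplines: ordered ✗ | linear ✗ | affine ✗ | relevant ✗ | unrestricted ✓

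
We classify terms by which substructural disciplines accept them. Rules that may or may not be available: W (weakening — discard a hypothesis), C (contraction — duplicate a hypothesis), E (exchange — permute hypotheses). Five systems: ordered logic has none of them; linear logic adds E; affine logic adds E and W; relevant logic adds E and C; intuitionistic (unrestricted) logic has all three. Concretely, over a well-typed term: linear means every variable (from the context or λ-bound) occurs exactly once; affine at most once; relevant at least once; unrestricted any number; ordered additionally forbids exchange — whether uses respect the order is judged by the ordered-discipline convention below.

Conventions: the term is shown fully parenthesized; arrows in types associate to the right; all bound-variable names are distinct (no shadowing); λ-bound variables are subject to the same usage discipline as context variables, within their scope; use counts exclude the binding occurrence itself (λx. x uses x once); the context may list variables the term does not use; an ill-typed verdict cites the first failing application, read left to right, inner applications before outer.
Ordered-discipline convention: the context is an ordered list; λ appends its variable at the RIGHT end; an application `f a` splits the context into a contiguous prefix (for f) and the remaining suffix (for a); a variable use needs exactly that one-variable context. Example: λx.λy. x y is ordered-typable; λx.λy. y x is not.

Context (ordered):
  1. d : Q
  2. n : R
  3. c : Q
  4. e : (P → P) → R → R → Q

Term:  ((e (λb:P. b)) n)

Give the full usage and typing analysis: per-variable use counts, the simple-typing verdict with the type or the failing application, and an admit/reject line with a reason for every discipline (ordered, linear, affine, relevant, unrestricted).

use counts: d=0, n=1, c=0, e=1, b (λ-bound)=1
order of uses: e, b, n
typing: well-typed — term : R → Q
ordered: ✗, needs weakening: d, c unused
linear: ✗, needs weakening: d, c unused
affine: ✓, no duplicate uses among d, n, c, e, b
relevant: ✗, needs weakening: d, c unused
unrestricted: ✓, well-typed at R → Q; no restrictions here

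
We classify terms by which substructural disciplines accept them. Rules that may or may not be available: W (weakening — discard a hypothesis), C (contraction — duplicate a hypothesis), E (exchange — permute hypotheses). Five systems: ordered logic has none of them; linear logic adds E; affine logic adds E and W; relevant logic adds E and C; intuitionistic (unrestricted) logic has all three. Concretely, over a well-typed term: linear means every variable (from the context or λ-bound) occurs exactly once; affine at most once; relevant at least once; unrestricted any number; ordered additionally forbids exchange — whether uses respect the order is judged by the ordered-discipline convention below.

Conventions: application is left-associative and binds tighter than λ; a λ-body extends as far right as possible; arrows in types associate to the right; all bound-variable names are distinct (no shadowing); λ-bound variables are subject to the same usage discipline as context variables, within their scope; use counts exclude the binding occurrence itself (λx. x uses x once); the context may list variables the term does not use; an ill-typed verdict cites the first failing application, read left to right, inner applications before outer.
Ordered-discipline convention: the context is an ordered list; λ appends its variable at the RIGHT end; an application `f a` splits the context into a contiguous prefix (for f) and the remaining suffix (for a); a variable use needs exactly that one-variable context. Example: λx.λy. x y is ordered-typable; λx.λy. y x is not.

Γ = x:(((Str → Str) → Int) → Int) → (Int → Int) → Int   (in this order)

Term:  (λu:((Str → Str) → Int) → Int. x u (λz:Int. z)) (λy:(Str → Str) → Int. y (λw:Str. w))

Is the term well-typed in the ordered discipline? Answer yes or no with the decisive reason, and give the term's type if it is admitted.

yes — x, u, z, y, w once each; derivable with no W/C/E; term : Int
counts: x: 1×, u (λ-bound): 1×, z (λ-bound): 1×, y (λ-bound): 1×, w (λ-bound): 1×
use order (left to right): x, u, z, y, w
typing: the term checks, with type Int
all disciplines: ordered ✓; linear ✓; affine ✓; relevant ✓; unrestricted ✓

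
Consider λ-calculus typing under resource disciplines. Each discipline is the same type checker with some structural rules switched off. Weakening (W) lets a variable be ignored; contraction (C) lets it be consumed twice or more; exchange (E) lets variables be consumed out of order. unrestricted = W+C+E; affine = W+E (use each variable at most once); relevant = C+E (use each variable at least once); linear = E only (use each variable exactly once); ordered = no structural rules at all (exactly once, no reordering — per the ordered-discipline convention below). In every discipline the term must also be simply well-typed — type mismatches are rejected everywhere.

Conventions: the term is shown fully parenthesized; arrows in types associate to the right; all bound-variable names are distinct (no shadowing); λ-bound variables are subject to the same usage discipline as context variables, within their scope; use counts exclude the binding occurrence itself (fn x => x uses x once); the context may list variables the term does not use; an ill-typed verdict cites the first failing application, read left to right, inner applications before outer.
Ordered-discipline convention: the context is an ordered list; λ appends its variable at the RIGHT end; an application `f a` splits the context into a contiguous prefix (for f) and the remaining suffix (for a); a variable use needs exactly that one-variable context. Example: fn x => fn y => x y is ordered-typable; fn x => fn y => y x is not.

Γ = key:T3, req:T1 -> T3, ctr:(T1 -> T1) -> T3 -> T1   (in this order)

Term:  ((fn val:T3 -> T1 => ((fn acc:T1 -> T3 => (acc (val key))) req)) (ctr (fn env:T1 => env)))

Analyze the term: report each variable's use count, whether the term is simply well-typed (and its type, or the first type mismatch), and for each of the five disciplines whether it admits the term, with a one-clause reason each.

counts: key=1, req=1, ctr=1, val (λ-bound)=1, acc (λ-bound)=1, env (λ-bound)=1
use order (left to right): acc, val, key, req, ctr, env
typing: the term checks, with type T3
ordered: ✗, needs exchange: uses follow acc, val, key, req, ctr, env
linear: ✓, each of key, req, ctr, val, acc, env used exactly once
affine: ✓, none of key, req, ctr, val, acc, env used more than once
relevant: ✓, key, req, ctr, val, acc, env: all used, weakening unneeded
unrestricted: ✓, type-checks (T3) and nothing is barred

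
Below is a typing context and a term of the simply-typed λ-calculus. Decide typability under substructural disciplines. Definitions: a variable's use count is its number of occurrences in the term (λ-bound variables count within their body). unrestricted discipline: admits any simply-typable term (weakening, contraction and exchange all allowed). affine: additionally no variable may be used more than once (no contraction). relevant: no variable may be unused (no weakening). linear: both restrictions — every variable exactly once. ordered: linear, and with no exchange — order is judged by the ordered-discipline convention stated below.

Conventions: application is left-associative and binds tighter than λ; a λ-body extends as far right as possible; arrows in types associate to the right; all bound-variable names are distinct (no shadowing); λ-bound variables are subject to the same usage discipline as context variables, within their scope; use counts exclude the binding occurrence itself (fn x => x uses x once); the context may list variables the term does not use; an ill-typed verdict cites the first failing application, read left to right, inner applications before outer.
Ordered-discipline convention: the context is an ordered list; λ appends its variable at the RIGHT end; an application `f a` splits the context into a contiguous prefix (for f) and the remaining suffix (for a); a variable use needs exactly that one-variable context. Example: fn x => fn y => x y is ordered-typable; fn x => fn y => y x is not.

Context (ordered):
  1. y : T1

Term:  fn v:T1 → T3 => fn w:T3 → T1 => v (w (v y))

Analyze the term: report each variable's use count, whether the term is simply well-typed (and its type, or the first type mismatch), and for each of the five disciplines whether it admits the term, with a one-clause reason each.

usage: y: 1×; v (bound): 2×; w (bound): 1×
use order (left to right): v, w, v, y
typing: the term checks, with type (T1 → T3) → (T3 → T1) → T3
ordered: ✗ — uses contraction: v ×2
linear: ✗ — uses contraction: v ×2
affine: ✗ — uses contraction: v ×2
relevant: ✓ — at least one use each (y, v, w)
unrestricted: ✓ — well-typed at (T1 → T3) → (T3 → T1) → T3; no restrictions here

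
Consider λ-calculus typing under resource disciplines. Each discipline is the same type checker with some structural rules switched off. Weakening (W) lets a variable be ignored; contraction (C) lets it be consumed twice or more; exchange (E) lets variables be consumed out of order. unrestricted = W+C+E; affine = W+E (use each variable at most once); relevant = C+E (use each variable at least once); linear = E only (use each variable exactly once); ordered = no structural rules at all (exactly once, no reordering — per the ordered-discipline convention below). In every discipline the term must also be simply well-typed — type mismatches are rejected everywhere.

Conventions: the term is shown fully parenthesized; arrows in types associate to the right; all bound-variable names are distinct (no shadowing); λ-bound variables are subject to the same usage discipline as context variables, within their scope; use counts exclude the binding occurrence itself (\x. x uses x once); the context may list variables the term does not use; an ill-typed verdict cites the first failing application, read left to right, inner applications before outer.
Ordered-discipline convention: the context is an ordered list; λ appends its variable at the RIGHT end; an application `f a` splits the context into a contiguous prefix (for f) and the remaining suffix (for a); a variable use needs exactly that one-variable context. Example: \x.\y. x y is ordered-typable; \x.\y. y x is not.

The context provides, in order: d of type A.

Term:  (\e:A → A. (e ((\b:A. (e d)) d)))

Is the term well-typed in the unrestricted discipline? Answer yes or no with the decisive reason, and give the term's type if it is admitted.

yes — typability at (A → A) → A is all that's needed; term : (A → A) → A
usage: d: 2; e [bound]: 2; b [bound]: 0
use order (left to right): e, e, d, d
typing: well-typed — term : (A → A) → A
across the five disciplines: ordered ✗; linear ✗; affine ✗; relevant ✗; unrestricted ✓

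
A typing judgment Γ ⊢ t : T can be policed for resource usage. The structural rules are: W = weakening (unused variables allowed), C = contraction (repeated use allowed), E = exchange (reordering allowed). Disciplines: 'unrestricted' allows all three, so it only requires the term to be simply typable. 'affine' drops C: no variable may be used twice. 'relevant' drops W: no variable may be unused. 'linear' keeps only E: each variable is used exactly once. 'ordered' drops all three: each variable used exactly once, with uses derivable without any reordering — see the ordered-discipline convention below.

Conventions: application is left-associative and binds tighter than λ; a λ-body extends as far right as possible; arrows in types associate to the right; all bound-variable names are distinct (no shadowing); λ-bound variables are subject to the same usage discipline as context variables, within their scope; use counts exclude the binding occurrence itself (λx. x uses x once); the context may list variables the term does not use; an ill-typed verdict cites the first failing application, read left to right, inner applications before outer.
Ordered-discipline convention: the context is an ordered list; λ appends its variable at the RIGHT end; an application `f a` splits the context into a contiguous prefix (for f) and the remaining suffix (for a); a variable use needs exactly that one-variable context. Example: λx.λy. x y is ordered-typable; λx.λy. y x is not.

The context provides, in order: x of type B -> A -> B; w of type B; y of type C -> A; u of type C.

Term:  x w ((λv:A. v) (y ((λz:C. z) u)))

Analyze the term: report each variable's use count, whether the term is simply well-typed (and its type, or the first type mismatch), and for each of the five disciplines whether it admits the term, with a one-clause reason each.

use counts: x=1; w=1; y=1; u=1; v (bound)=1; z (bound)=1
uses in reading order: x, w, v, y, z, u
typing: the term checks, with type B
ordered: ✓, one use each (x, w, y, u, v, z); ordered split holds
linear: ✓, single use per variable (x, w, y, u, v, z)
affine: ✓, no duplicate uses among x, w, y, u, v, z
relevant: ✓, at least one use each (x, w, y, u, v, z)
unrestricted: ✓, typability at B is all that's needed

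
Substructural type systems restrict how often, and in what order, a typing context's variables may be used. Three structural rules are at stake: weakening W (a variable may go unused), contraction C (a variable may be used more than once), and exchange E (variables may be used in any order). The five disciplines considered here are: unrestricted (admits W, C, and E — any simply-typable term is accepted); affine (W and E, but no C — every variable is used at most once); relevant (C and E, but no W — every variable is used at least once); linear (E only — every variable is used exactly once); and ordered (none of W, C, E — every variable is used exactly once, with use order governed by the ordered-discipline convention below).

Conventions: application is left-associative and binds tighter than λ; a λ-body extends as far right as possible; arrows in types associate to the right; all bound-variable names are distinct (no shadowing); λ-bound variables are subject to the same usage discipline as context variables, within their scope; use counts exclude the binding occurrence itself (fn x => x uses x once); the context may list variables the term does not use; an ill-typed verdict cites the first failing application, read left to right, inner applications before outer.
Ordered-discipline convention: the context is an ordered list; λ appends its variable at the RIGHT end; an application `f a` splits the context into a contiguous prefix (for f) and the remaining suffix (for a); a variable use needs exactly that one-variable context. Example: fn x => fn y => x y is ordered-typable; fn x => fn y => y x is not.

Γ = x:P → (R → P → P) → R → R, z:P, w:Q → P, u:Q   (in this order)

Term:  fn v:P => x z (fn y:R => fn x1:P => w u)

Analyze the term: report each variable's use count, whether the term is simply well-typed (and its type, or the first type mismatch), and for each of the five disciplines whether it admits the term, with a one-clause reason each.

usage: x: 1×, z: 1×, w: 1×, u: 1×, v (λ-bound): 0×, y (λ-bound): 0×, x1 (λ-bound): 0×
uses in reading order: x, z, w, u
typing: well-typed — term : P → R → R
ordered ✗ (v, y, x1 left unused)
linear ✗ (v, y, x1 left unused)
affine ✓ (x, z, w, u, v, y, x1: no repeats, contraction unneeded)
relevant ✗ (v, y, x1 left unused)
unrestricted ✓ (well-typed at P → R → R; no restrictions here)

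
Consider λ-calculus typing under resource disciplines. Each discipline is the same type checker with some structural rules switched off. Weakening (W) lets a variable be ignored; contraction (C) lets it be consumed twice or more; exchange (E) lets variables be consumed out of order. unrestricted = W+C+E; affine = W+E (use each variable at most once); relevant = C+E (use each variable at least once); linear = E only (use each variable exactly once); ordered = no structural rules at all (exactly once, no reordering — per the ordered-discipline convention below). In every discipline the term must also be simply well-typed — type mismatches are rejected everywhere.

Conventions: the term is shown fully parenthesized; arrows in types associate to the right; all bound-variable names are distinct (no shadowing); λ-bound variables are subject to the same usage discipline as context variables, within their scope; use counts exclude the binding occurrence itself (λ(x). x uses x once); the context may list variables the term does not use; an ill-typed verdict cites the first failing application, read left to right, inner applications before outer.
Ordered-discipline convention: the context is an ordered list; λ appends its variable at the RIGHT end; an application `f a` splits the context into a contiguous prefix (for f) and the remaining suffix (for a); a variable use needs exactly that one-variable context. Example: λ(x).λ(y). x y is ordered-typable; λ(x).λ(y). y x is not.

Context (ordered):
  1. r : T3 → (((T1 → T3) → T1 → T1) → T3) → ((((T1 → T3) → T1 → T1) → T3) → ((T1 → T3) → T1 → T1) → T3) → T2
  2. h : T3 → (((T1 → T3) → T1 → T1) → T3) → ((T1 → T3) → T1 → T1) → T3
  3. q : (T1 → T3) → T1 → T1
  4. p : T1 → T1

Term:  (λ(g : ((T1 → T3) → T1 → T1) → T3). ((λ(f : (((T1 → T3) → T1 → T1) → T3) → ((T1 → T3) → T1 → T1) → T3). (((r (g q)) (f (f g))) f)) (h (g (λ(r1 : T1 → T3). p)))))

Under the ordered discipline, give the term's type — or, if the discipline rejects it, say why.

not well-typed under ordered — uses contraction: g ×3, f ×3; unused: r1 — weakening required
counts: r=1; h=1; q=1; p=1; g [bound]=3; f [bound]=3; r1 [bound]=0
order of uses: r, g, q, f, f, g, f, h, g, p
typing: well-typed at (((T1 → T3) → T1 → T1) → T3) → T2
per-discipline verdicts: ordered ✗, linear ✗, affine ✗, relevant ✗, unrestricted ✓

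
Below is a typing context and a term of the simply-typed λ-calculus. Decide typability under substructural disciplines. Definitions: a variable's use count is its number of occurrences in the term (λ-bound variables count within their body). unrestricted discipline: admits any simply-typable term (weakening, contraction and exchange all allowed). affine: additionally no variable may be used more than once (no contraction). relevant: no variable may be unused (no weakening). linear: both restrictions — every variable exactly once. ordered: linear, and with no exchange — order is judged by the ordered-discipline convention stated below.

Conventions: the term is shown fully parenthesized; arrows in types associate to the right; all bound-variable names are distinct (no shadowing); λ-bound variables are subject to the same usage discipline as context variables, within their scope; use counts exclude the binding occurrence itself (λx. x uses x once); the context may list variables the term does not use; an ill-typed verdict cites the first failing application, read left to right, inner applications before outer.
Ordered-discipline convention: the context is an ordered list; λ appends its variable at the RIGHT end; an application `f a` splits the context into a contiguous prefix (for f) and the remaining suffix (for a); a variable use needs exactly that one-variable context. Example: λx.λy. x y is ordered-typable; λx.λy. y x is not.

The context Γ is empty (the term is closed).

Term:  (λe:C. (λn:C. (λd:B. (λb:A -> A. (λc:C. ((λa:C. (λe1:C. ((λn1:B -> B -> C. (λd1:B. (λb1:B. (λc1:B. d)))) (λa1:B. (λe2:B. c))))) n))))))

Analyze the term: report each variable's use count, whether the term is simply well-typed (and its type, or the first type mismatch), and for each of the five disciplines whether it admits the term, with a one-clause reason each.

variable uses: e (λ-bound)=0, n (λ-bound)=1, d (λ-bound)=1, b (λ-bound)=0, c (λ-bound)=1, a (λ-bound)=0, e1 (λ-bound)=0, n1 (λ-bound)=0, d1 (λ-bound)=0, b1 (λ-bound)=0, c1 (λ-bound)=0, a1 (λ-bound)=0, e2 (λ-bound)=0
uses in reading order: d, c, n
typing: ✓ — C -> C -> B -> (A -> A) -> C -> C -> B -> B -> B -> B
ordered ✗ (needs weakening: e, b, a, e1, n1, d1, b1, c1, a1, e2 unused)
linear ✗ (needs weakening: e, b, a, e1, n1, d1, b1, c1, a1, e2 unused)
affine ✓ (e, n, d, b, c, a, e1, n1, d1, b1, c1, a1, e2: no repeats, contraction unneeded)
relevant ✗ (needs weakening: e, b, a, e1, n1, d1, b1, c1, a1, e2 unused)
unrestricted ✓ (type-checks (C -> C -> B -> (A -> A) -> C -> C -> B -> B -> B -> B) and nothing is barred)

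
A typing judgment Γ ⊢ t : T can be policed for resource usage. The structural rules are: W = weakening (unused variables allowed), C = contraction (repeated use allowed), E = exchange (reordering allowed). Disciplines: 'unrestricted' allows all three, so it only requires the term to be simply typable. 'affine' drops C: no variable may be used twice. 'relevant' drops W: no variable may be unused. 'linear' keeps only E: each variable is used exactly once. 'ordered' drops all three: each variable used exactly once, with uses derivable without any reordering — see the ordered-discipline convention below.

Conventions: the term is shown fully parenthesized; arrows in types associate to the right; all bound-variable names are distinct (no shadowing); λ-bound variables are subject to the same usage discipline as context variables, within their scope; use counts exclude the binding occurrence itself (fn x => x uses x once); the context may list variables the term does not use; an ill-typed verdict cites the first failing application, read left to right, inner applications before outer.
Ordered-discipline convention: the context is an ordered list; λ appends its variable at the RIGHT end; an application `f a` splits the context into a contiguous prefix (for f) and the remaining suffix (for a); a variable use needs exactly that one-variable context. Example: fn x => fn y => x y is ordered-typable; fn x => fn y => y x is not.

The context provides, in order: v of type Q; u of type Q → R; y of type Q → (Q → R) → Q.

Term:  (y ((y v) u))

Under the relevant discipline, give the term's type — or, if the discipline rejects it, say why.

term : (Q → R) → Q
usage: v=1; u=1; y=2
left-to-right use order: y, y, v, u
typing: ✓ — (Q → R) → Q
all disciplines: ordered ✗ · linear ✗ · affine ✗ · relevant ✓ · unrestricted ✓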